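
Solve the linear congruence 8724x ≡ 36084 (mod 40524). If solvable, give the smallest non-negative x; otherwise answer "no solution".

First find gcd(8724, 40524):
40524 = 4×8724 + 5628
8724 = 1×5628 + 3096
5628 = 1×3096 + 2532
3096 = 1×2532 + 564
2532 = 4×564 + 276
564 = 2×276 + 12
276 = 23×12 + 0
gcd = 12 and 12 | 36084, so solutions exist. Divide through by 12: 727x ≡ 3007 (mod 3377).
Now find 727⁻¹ mod 3377:
3377 = 4*727 + 469
727 = 1*469 + 258
469 = 1*258 + 211
258 = 1*211 + 47
211 = 4*47 + 23
47 = 2*23 + 1
23 = 23*1 + 0
Back-substitute:
1 = 47 − 2·23
1 = −2·211 + 9·47
1 = 9·258 − 11·211
1 = −11·469 + 20·258
1 = 20·727 − 31·469
1 = −31·3377 + 144·727
So 727⁻¹ ≡ 144 (mod 3377).
Then x ≡ 144·3007 ≡ 752 (mod 3377); the smallest non-negative solution is x = 752.

752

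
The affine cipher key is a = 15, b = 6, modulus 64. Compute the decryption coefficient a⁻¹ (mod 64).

47

gcd(64, 15) by repeated division:
64 = 4·15 + 4
15 = 3·4 + 3
4 = 1·3 + 1
3 = 3·1 + 0
Since gcd(15, 64) = 1, back-substitute to write 1 as a combination:
1 = 4 − 3
1 = −15 + 4·4
1 = 4·64 − 17·15
Thus 15·(-17) ≡ 1 (mod 64); reducing, -17 mod 64 = 47.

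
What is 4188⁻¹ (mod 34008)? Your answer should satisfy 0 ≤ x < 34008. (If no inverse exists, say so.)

Euclidean algorithm on 34008, 4188:
34008 = 8·4188 + 504
4188 = 8·504 + 156
504 = 3·156 + 36
156 = 4·36 + 12
36 = 3·12 + 0
gcd(4188, 34008) = 12 ≠ 1, so 4188 has no multiplicative inverse modulo 34008.

no inverse exists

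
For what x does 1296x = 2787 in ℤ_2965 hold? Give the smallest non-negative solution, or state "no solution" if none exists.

462

First find gcd(1296, 2965):
2965 = 2×1296 + 373
1296 = 3×373 + 177
373 = 2×177 + 19
177 = 9×19 + 6
19 = 3×6 + 1
6 = 6×1 + 0
gcd = 1, so a unique solution mod 2965 exists.
Back-substitute for the Bézout coefficients:
1 = 19 − 3·6
1 = −3·177 + 28·19
1 = 28·373 − 59·177
1 = −59·1296 + 205·373
1 = 205·2965 − 469·1296
So 1296·(-469) ≡ 1 (mod 2965), giving 1296⁻¹ ≡ 2496.
x ≡ 1296⁻¹·2787 ≡ 2496·2787 ≡ 462 (mod 2965).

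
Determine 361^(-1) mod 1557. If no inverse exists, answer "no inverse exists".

gcd(1557, 361) by repeated division:
1557 = 4*361 + 113
361 = 3*113 + 22
113 = 5*22 + 3
22 = 7*3 + 1
3 = 3*1 + 0
Since gcd(361, 1557) = 1, back-substitute to write 1 as a combination:
1 = 22 − 7·3
1 = −7·113 + 36·22
1 = 36·361 − 115·113
1 = −115·1557 + 496·361
So 361·496 ≡ 1 (mod 1557).

496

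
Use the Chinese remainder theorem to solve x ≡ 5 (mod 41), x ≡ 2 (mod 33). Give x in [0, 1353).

Write x = 5 + 41·k. Then 41·k ≡ 2 − 5 ≡ 30 (mod 33).
Need 41⁻¹ mod 33. Extended Euclid on (33, 8):
33 = 4·8 + 1
8 = 8·1 + 0
Back-substitute:
1 = 33 − 4·8
41⁻¹ ≡ 29 (mod 33), so k ≡ 29·30 ≡ 12 (mod 33).
x = 5 + 41·12 = 497.

497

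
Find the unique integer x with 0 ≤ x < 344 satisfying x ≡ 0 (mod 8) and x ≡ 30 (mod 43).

288

Write x = 0 + 8·k. Then 8·k ≡ 30 − 0 ≡ 30 (mod 43).
Need 8⁻¹ mod 43. Extended Euclid on (43, 8):
43 = 5·8 + 3
8 = 2·3 + 2
3 = 1·2 + 1
2 = 2·1 + 0
Back-substitute:
1 = 3 − 2
1 = −8 + 3·3
1 = 3·43 − 16·8
8⁻¹ ≡ 27 (mod 43), so k ≡ 27·30 ≡ 36 (mod 43).
x = 0 + 8·36 = 288.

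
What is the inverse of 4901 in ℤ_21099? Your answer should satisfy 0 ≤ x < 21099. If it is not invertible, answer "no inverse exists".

no inverse exists

Euclidean algorithm on 21099, 4901:
21099 = 4·4901 + 1495
4901 = 3·1495 + 416
1495 = 3·416 + 247
416 = 1·247 + 169
247 = 1·169 + 78
169 = 2·78 + 13
78 = 6·13 + 0
gcd(4901, 21099) = 13 ≠ 1, so 4901 has no multiplicative inverse modulo 21099.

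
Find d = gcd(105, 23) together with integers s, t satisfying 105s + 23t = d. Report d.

1

Euclidean algorithm:
105 = 4·23 + 13
23 = 1·13 + 10
13 = 1·10 + 3
10 = 3·3 + 1
3 = 3·1 + 0
gcd(105, 23) = 1.
Back-substituting:
1 = 10 − 3·3
1 = −3·13 + 4·10
1 = 4·23 − 7·13
1 = −7·105 + 32·23
So 1 = (-7)·105 + (32)·23.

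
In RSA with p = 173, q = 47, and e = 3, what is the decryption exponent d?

5275

φ(n) = (p−1)(q−1) = 172·46 = 7912.
Need d with 3·d ≡ 1 (mod 7912). Apply the extended Euclidean algorithm:
7912 = 2637*3 + 1
3 = 3*1 + 0
Back-substitute:
1 = 7912 − 2637·3
So 3·(-2637) ≡ 1 (mod 7912), hence d ≡ -2637 ≡ 5275 (mod 7912).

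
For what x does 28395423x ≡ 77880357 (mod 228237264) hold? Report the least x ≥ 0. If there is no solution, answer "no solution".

8470859

First find gcd(28395423, 228237264):
228237264 = 8×28395423 + 1073880
28395423 = 26×1073880 + 474543
1073880 = 2×474543 + 124794
474543 = 3×124794 + 100161
124794 = 1×100161 + 24633
100161 = 4×24633 + 1629
24633 = 15×1629 + 198
1629 = 8×198 + 45
198 = 4×45 + 18
45 = 2×18 + 9
18 = 2×9 + 0
gcd = 9 and 9 | 77880357, so solutions exist. Divide through by 9: 3155047x ≡ 8653373 (mod 25359696).
Now find 3155047⁻¹ mod 25359696:
25359696 = 8*3155047 + 119320
3155047 = 26*119320 + 52727
119320 = 2*52727 + 13866
52727 = 3*13866 + 11129
13866 = 1*11129 + 2737
11129 = 4*2737 + 181
2737 = 15*181 + 22
181 = 8*22 + 5
22 = 4*5 + 2
5 = 2*2 + 1
2 = 2*1 + 0
Back-substitute:
1 = 5 − 2·2
1 = −2·22 + 9·5
1 = 9·181 − 74·22
1 = −74·2737 + 1119·181
1 = 1119·11129 − 4550·2737
1 = −4550·13866 + 5669·11129
1 = 5669·52727 − 21557·13866
1 = −21557·119320 + 48783·52727
1 = 48783·3155047 − 1289915·119320
1 = −1289915·25359696 + 10368103·3155047
So 3155047⁻¹ ≡ 10368103 (mod 25359696).
Then x ≡ 10368103·8653373 ≡ 8470859 (mod 25359696); the smallest non-negative solution is x = 8470859.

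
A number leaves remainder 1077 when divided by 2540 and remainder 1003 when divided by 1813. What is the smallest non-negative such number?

Write x = 1077 + 2540·k. Then 2540·k ≡ 1003 − 1077 ≡ 1739 (mod 1813).
Need 2540⁻¹ mod 1813. Extended Euclid on (1813, 727):
1813 = 2*727 + 359
727 = 2*359 + 9
359 = 39*9 + 8
9 = 1*8 + 1
8 = 8*1 + 0
Back-substitute:
1 = 9 − 8
1 = −359 + 40·9
1 = 40·727 − 81·359
1 = −81·1813 + 202·727
2540⁻¹ ≡ 202 (mod 1813), so k ≡ 202·1739 ≡ 1369 (mod 1813).
x = 1077 + 2540·1369 = 3478337.

3478337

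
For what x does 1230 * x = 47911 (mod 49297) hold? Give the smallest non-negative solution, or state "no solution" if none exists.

39196

First find gcd(1230, 49297):
49297 = 40·1230 + 97
1230 = 12·97 + 66
97 = 1·66 + 31
66 = 2·31 + 4
31 = 7·4 + 3
4 = 1·3 + 1
3 = 3·1 + 0
gcd = 1, so a unique solution mod 49297 exists.
Back-substitute for the Bézout coefficients:
1 = 4 − 3
1 = −31 + 8·4
1 = 8·66 − 17·31
1 = −17·97 + 25·66
1 = 25·1230 − 317·97
1 = −317·49297 + 12705·1230
So 1230·(12705) ≡ 1 (mod 49297), giving 1230⁻¹ ≡ 12705.
x ≡ 1230⁻¹·47911 ≡ 12705·47911 ≡ 39196 (mod 49297).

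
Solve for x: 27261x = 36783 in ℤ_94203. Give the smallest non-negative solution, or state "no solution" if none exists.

First find gcd(27261, 94203):
94203 = 3*27261 + 12420
27261 = 2*12420 + 2421
12420 = 5*2421 + 315
2421 = 7*315 + 216
315 = 1*216 + 99
216 = 2*99 + 18
99 = 5*18 + 9
18 = 2*9 + 0
gcd = 9 and 9 | 36783, so solutions exist. Divide through by 9: 3029x ≡ 4087 (mod 10467).
Now find 3029⁻¹ mod 10467:
10467 = 3·3029 + 1380
3029 = 2·1380 + 269
1380 = 5·269 + 35
269 = 7·35 + 24
35 = 1·24 + 11
24 = 2·11 + 2
11 = 5·2 + 1
2 = 2·1 + 0
Back-substitute:
1 = 11 − 5·2
1 = −5·24 + 11·11
1 = 11·35 − 16·24
1 = −16·269 + 123·35
1 = 123·1380 − 631·269
1 = −631·3029 + 1385·1380
1 = 1385·10467 − 4786·3029
So 3029·(-4786) ≡ 1 (mod 10467), i.e. 3029⁻¹ ≡ 5681.
Then x ≡ 5681·4087 ≡ 2441 (mod 10467); the smallest non-negative solution is x = 2441.

2441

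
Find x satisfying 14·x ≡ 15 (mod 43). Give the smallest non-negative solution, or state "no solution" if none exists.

41

First find gcd(14, 43):
43 = 3·14 + 1
14 = 14·1 + 0
gcd = 1, so a unique solution mod 43 exists.
Back-substitute for the Bézout coefficients:
1 = 43 − 3·14
So 14·(-3) ≡ 1 (mod 43), giving 14⁻¹ ≡ 40.
x ≡ 14⁻¹·15 ≡ 40·15 ≡ 41 (mod 43).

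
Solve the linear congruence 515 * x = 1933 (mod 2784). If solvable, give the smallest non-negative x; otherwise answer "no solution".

First find gcd(515, 2784):
2784 = 5·515 + 209
515 = 2·209 + 97
209 = 2·97 + 15
97 = 6·15 + 7
15 = 2·7 + 1
7 = 7·1 + 0
gcd = 1, so a unique solution mod 2784 exists.
Back-substitute for the Bézout coefficients:
1 = 15 − 2·7
1 = −2·97 + 13·15
1 = 13·209 − 28·97
1 = −28·515 + 69·209
1 = 69·2784 − 373·515
So 515·(-373) ≡ 1 (mod 2784), giving 515⁻¹ ≡ 2411.
x ≡ 515⁻¹·1933 ≡ 2411·1933 ≡ 47 (mod 2784).

47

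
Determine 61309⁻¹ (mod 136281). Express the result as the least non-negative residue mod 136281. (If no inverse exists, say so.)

36706

Apply the Euclidean algorithm to 136281 and 61309:
136281 = 2·61309 + 13663
61309 = 4·13663 + 6657
13663 = 2·6657 + 349
6657 = 19·349 + 26
349 = 13·26 + 11
26 = 2·11 + 4
11 = 2·4 + 3
4 = 1·3 + 1
3 = 3·1 + 0
Since gcd(61309, 136281) = 1, back-substitute to write 1 as a combination:
1 = 4 − 3
1 = −11 + 3·4
1 = 3·26 − 7·11
1 = −7·349 + 94·26
1 = 94·6657 − 1793·349
1 = −1793·13663 + 3680·6657
1 = 3680·61309 − 16513·13663
1 = −16513·136281 + 36706·61309
So 61309·36706 ≡ 1 (mod 136281).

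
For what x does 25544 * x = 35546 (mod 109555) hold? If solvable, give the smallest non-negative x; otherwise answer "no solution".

First find gcd(25544, 109555):
109555 = 4*25544 + 7379
25544 = 3*7379 + 3407
7379 = 2*3407 + 565
3407 = 6*565 + 17
565 = 33*17 + 4
17 = 4*4 + 1
4 = 4*1 + 0
gcd = 1, so a unique solution mod 109555 exists.
Back-substitute for the Bézout coefficients:
1 = 17 − 4·4
1 = −4·565 + 133·17
1 = 133·3407 − 802·565
1 = −802·7379 + 1737·3407
1 = 1737·25544 − 6013·7379
1 = −6013·109555 + 25789·25544
So 25544·(25789) ≡ 1 (mod 109555), giving 25544⁻¹ ≡ 25789.
x ≡ 25544⁻¹·35546 ≡ 25789·35546 ≡ 49109 (mod 109555).

49109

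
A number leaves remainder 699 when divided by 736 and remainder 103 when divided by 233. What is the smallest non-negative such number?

146427

Write x = 699 + 736·k. Then 736·k ≡ 103 − 699 ≡ 103 (mod 233).
Need 736⁻¹ mod 233. Extended Euclid on (233, 37):
233 = 6*37 + 11
37 = 3*11 + 4
11 = 2*4 + 3
4 = 1*3 + 1
3 = 3*1 + 0
Back-substitute:
1 = 4 − 3
1 = −11 + 3·4
1 = 3·37 − 10·11
1 = −10·233 + 63·37
736⁻¹ ≡ 63 (mod 233), so k ≡ 63·103 ≡ 198 (mod 233).
x = 699 + 736·198 = 146427.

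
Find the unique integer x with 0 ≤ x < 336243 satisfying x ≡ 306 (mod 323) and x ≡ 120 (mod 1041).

198951

Write x = 306 + 323·k. Then 323·k ≡ 120 − 306 ≡ 855 (mod 1041).
Need 323⁻¹ mod 1041. Extended Euclid on (1041, 323):
1041 = 3*323 + 72
323 = 4*72 + 35
72 = 2*35 + 2
35 = 17*2 + 1
2 = 2*1 + 0
Back-substitute:
1 = 35 − 17·2
1 = −17·72 + 35·35
1 = 35·323 − 157·72
1 = −157·1041 + 506·323
323⁻¹ ≡ 506 (mod 1041), so k ≡ 506·855 ≡ 615 (mod 1041).
x = 306 + 323·615 = 198951.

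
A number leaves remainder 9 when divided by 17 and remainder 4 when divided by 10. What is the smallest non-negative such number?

94

Write x = 9 + 17·k. Then 17·k ≡ 4 − 9 ≡ 5 (mod 10).
Need 17⁻¹ mod 10. Extended Euclid on (10, 7):
10 = 1*7 + 3
7 = 2*3 + 1
3 = 3*1 + 0
Back-substitute:
1 = 7 − 2·3
1 = −2·10 + 3·7
17⁻¹ ≡ 3 (mod 10), so k ≡ 3·5 ≡ 5 (mod 10).
x = 9 + 17·5 = 94.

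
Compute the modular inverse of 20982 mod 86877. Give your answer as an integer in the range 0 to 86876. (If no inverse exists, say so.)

no inverse exists

Euclidean algorithm on 86877, 20982:
86877 = 4·20982 + 2949
20982 = 7·2949 + 339
2949 = 8·339 + 237
339 = 1·237 + 102
237 = 2·102 + 33
102 = 3·33 + 3
33 = 11·3 + 0
Since gcd = 3 > 1, 20982 is not a unit mod 86877.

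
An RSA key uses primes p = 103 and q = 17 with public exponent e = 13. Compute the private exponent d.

φ(n) = (p−1)(q−1) = 102·16 = 1632.
Need d with 13·d ≡ 1 (mod 1632). Apply the extended Euclidean algorithm:
1632 = 125×13 + 7
13 = 1×7 + 6
7 = 1×6 + 1
6 = 6×1 + 0
Back-substitute:
1 = 7 − 6
1 = −13 + 2·7
1 = 2·1632 − 251·13
So 13·(-251) ≡ 1 (mod 1632), hence d ≡ -251 ≡ 1381 (mod 1632).

1381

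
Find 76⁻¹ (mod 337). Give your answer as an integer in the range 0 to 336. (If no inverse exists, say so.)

102

Run Euclid on (337, 76):
337 = 4×76 + 33
76 = 2×33 + 10
33 = 3×10 + 3
10 = 3×3 + 1
3 = 3×1 + 0
gcd = 1, so the inverse exists. Back-substitute:
1 = 10 − 3·3
1 = −3·33 + 10·10
1 = 10·76 − 23·33
1 = −23·337 + 102·76
So 76·102 ≡ 1 (mod 337).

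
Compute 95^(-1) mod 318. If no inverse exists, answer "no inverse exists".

77

gcd(318, 95) by repeated division:
318 = 3×95 + 33
95 = 2×33 + 29
33 = 1×29 + 4
29 = 7×4 + 1
4 = 4×1 + 0
Since gcd(95, 318) = 1, back-substitute to write 1 as a combination:
1 = 29 − 7·4
1 = −7·33 + 8·29
1 = 8·95 − 23·33
1 = −23·318 + 77·95
So 95·77 ≡ 1 (mod 318).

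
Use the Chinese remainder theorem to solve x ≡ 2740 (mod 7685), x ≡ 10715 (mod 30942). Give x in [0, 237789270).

143581595

Write x = 2740 + 7685·k. Then 7685·k ≡ 10715 − 2740 ≡ 7975 (mod 30942).
Need 7685⁻¹ mod 30942. Extended Euclid on (30942, 7685):
30942 = 4*7685 + 202
7685 = 38*202 + 9
202 = 22*9 + 4
9 = 2*4 + 1
4 = 4*1 + 0
Back-substitute:
1 = 9 − 2·4
1 = −2·202 + 45·9
1 = 45·7685 − 1712·202
1 = −1712·30942 + 6893·7685
7685⁻¹ ≡ 6893 (mod 30942), so k ≡ 6893·7975 ≡ 18683 (mod 30942).
x = 2740 + 7685·18683 = 143581595.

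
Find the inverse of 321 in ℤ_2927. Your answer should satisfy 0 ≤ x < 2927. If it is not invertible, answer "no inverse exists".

Run Euclid on (2927, 321):
2927 = 9*321 + 38
321 = 8*38 + 17
38 = 2*17 + 4
17 = 4*4 + 1
4 = 4*1 + 0
The gcd is 1. Working backward:
1 = 17 − 4·4
1 = −4·38 + 9·17
1 = 9·321 − 76·38
1 = −76·2927 + 693·321
So 321·693 ≡ 1 (mod 2927).

693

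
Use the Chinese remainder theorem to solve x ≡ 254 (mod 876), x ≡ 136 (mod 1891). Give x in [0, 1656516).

835958

Write x = 254 + 876·k. Then 876·k ≡ 136 − 254 ≡ 1773 (mod 1891).
Need 876⁻¹ mod 1891. Extended Euclid on (1891, 876):
1891 = 2*876 + 139
876 = 6*139 + 42
139 = 3*42 + 13
42 = 3*13 + 3
13 = 4*3 + 1
3 = 3*1 + 0
Back-substitute:
1 = 13 − 4·3
1 = −4·42 + 13·13
1 = 13·139 − 43·42
1 = −43·876 + 271·139
1 = 271·1891 − 585·876
876⁻¹ ≡ 1306 (mod 1891), so k ≡ 1306·1773 ≡ 954 (mod 1891).
x = 254 + 876·954 = 835958.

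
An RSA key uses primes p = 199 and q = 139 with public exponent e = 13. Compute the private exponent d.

14713

φ(n) = (p−1)(q−1) = 198·138 = 27324.
Need d with 13·d ≡ 1 (mod 27324). Apply the extended Euclidean algorithm:
27324 = 2101·13 + 11
13 = 1·11 + 2
11 = 5·2 + 1
2 = 2·1 + 0
Back-substitute:
1 = 11 − 5·2
1 = −5·13 + 6·11
1 = 6·27324 − 12611·13
So 13·(-12611) ≡ 1 (mod 27324), hence d ≡ -12611 ≡ 14713 (mod 27324).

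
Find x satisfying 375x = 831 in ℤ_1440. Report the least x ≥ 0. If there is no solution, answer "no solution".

gcd(375, 1440):
1440 = 3×375 + 315
375 = 1×315 + 60
315 = 5×60 + 15
60 = 4×15 + 0
gcd = 15, but 15 ∤ 831, so the congruence has no solution.

no solution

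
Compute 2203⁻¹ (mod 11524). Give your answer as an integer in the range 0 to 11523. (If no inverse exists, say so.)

gcd(11524, 2203) by repeated division:
11524 = 5*2203 + 509
2203 = 4*509 + 167
509 = 3*167 + 8
167 = 20*8 + 7
8 = 1*7 + 1
7 = 7*1 + 0
Since gcd(2203, 11524) = 1, back-substitute to write 1 as a combination:
1 = 8 − 7
1 = −167 + 21·8
1 = 21·509 − 64·167
1 = −64·2203 + 277·509
1 = 277·11524 − 1449·2203
Hence 2203⁻¹ ≡ -1449 ≡ 10075 (mod 11524).

10075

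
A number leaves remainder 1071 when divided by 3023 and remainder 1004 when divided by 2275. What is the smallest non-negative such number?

4901354

Write x = 1071 + 3023·k. Then 3023·k ≡ 1004 − 1071 ≡ 2208 (mod 2275).
Need 3023⁻¹ mod 2275. Extended Euclid on (2275, 748):
2275 = 3·748 + 31
748 = 24·31 + 4
31 = 7·4 + 3
4 = 1·3 + 1
3 = 3·1 + 0
Back-substitute:
1 = 4 − 3
1 = −31 + 8·4
1 = 8·748 − 193·31
1 = −193·2275 + 587·748
3023⁻¹ ≡ 587 (mod 2275), so k ≡ 587·2208 ≡ 1621 (mod 2275).
x = 1071 + 3023·1621 = 4901354.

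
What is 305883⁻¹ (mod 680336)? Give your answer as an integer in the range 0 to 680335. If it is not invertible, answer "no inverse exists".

Extended Euclidean algorithm:
680336 = 2*305883 + 68570
305883 = 4*68570 + 31603
68570 = 2*31603 + 5364
31603 = 5*5364 + 4783
5364 = 1*4783 + 581
4783 = 8*581 + 135
581 = 4*135 + 41
135 = 3*41 + 12
41 = 3*12 + 5
12 = 2*5 + 2
5 = 2*2 + 1
2 = 2*1 + 0
The gcd is 1. Working backward:
1 = 5 − 2·2
1 = −2·12 + 5·5
1 = 5·41 − 17·12
1 = −17·135 + 56·41
1 = 56·581 − 241·135
1 = −241·4783 + 1984·581
1 = 1984·5364 − 2225·4783
1 = −2225·31603 + 13109·5364
1 = 13109·68570 − 28443·31603
1 = −28443·305883 + 126881·68570
1 = 126881·680336 − 282205·305883
So 305883·(-282205) ≡ 1 (mod 680336), and -282205 ≡ 398131 (mod 680336).

398131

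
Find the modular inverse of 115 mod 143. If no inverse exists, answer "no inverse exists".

97

gcd(143, 115) by repeated division:
143 = 1·115 + 28
115 = 4·28 + 3
28 = 9·3 + 1
3 = 3·1 + 0
gcd = 1, so the inverse exists. Back-substitute:
1 = 28 − 9·3
1 = −9·115 + 37·28
1 = 37·143 − 46·115
Thus 115·(-46) ≡ 1 (mod 143); reducing, -46 mod 143 = 97.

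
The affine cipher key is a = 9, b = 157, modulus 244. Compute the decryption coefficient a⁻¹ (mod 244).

217

Extended Euclidean algorithm:
244 = 27×9 + 1
9 = 9×1 + 0
gcd = 1, so the inverse exists. Back-substitute:
1 = 244 − 27·9
Thus 9·(-27) ≡ 1 (mod 244); reducing, -27 mod 244 = 217.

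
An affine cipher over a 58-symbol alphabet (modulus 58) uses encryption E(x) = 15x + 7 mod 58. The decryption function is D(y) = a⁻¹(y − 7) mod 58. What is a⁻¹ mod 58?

31

Run Euclid on (58, 15):
58 = 3·15 + 13
15 = 1·13 + 2
13 = 6·2 + 1
2 = 2·1 + 0
gcd = 1, so the inverse exists. Back-substitute:
1 = 13 − 6·2
1 = −6·15 + 7·13
1 = 7·58 − 27·15
Hence 15⁻¹ ≡ -27 ≡ 31 (mod 58).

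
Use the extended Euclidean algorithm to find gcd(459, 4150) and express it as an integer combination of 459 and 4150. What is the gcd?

1

Repeated division:
4150 = 9·459 + 19
459 = 24·19 + 3
19 = 6·3 + 1
3 = 3·1 + 0
gcd(459, 4150) = 1.
Express as a combination:
1 = 19 − 6·3
1 = −6·459 + 145·19
1 = 145·4150 − 1311·459
So 1 = (145)·4150 + (-1311)·459.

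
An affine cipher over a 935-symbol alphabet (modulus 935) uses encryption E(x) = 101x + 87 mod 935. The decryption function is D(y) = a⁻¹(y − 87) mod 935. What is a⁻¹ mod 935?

611

Apply the Euclidean algorithm to 935 and 101:
935 = 9·101 + 26
101 = 3·26 + 23
26 = 1·23 + 3
23 = 7·3 + 2
3 = 1·2 + 1
2 = 2·1 + 0
gcd = 1, so the inverse exists. Back-substitute:
1 = 3 − 2
1 = −23 + 8·3
1 = 8·26 − 9·23
1 = −9·101 + 35·26
1 = 35·935 − 324·101
Hence 101⁻¹ ≡ -324 ≡ 611 (mod 935).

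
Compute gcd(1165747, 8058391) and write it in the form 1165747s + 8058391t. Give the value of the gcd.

11

Euclidean algorithm:
8058391 = 6·1165747 + 1063909
1165747 = 1·1063909 + 101838
1063909 = 10·101838 + 45529
101838 = 2·45529 + 10780
45529 = 4·10780 + 2409
10780 = 4·2409 + 1144
2409 = 2·1144 + 121
1144 = 9·121 + 55
121 = 2·55 + 11
55 = 5·11 + 0
gcd(1165747, 8058391) = 11.
Back-substituting:
11 = 121 − 2·55
11 = −2·1144 + 19·121
11 = 19·2409 − 40·1144
11 = −40·10780 + 179·2409
11 = 179·45529 − 756·10780
11 = −756·101838 + 1691·45529
11 = 1691·1063909 − 17666·101838
11 = −17666·1165747 + 19357·1063909
11 = 19357·8058391 − 133808·1165747
So 11 = (19357)·8058391 + (-133808)·1165747.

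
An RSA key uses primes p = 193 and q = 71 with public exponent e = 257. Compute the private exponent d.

3713

φ(n) = (p−1)(q−1) = 192·70 = 13440.
Need d with 257·d ≡ 1 (mod 13440). Apply the extended Euclidean algorithm:
13440 = 52×257 + 76
257 = 3×76 + 29
76 = 2×29 + 18
29 = 1×18 + 11
18 = 1×11 + 7
11 = 1×7 + 4
7 = 1×4 + 3
4 = 1×3 + 1
3 = 3×1 + 0
Back-substitute:
1 = 4 − 3
1 = −7 + 2·4
1 = 2·11 − 3·7
1 = −3·18 + 5·11
1 = 5·29 − 8·18
1 = −8·76 + 21·29
1 = 21·257 − 71·76
1 = −71·13440 + 3713·257
So 257·3713 ≡ 1 (mod 13440), hence d = 3713.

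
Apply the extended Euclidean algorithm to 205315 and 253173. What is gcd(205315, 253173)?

1

Apply Euclid's algorithm to 253173 and 205315:
253173 = 1·205315 + 47858
205315 = 4·47858 + 13883
47858 = 3·13883 + 6209
13883 = 2·6209 + 1465
6209 = 4·1465 + 349
1465 = 4·349 + 69
349 = 5·69 + 4
69 = 17·4 + 1
4 = 4·1 + 0
gcd(205315, 253173) = 1.
Working backward:
1 = 69 − 17·4
1 = −17·349 + 86·69
1 = 86·1465 − 361·349
1 = −361·6209 + 1530·1465
1 = 1530·13883 − 3421·6209
1 = −3421·47858 + 11793·13883
1 = 11793·205315 − 50593·47858
1 = −50593·253173 + 62386·205315
So 1 = (-50593)·253173 + (62386)·205315.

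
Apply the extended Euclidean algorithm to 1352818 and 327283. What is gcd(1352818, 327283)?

Apply Euclid's algorithm to 1352818 and 327283:
1352818 = 4×327283 + 43686
327283 = 7×43686 + 21481
43686 = 2×21481 + 724
21481 = 29×724 + 485
724 = 1×485 + 239
485 = 2×239 + 7
239 = 34×7 + 1
7 = 7×1 + 0
gcd(1352818, 327283) = 1.
Working backward:
1 = 239 − 34·7
1 = −34·485 + 69·239
1 = 69·724 − 103·485
1 = −103·21481 + 3056·724
1 = 3056·43686 − 6215·21481
1 = −6215·327283 + 46561·43686
1 = 46561·1352818 − 192459·327283
So 1 = (46561)·1352818 + (-192459)·327283.

1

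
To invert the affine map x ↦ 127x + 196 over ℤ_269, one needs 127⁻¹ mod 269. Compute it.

233

Run Euclid on (269, 127):
269 = 2*127 + 15
127 = 8*15 + 7
15 = 2*7 + 1
7 = 7*1 + 0
Since gcd(127, 269) = 1, back-substitute to write 1 as a combination:
1 = 15 − 2·7
1 = −2·127 + 17·15
1 = 17·269 − 36·127
So 127·(-36) ≡ 1 (mod 269), and -36 ≡ 233 (mod 269).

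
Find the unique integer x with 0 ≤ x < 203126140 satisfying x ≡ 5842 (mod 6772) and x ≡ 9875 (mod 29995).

17436970

Write x = 5842 + 6772·k. Then 6772·k ≡ 9875 − 5842 ≡ 4033 (mod 29995).
Need 6772⁻¹ mod 29995. Extended Euclid on (29995, 6772):
29995 = 4×6772 + 2907
6772 = 2×2907 + 958
2907 = 3×958 + 33
958 = 29×33 + 1
33 = 33×1 + 0
Back-substitute:
1 = 958 − 29·33
1 = −29·2907 + 88·958
1 = 88·6772 − 205·2907
1 = −205·29995 + 908·6772
6772⁻¹ ≡ 908 (mod 29995), so k ≡ 908·4033 ≡ 2574 (mod 29995).
x = 5842 + 6772·2574 = 17436970.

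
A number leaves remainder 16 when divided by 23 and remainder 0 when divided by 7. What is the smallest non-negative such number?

154

Write x = 16 + 23·k. Then 23·k ≡ 0 − 16 ≡ 5 (mod 7).
Need 23⁻¹ mod 7. Extended Euclid on (7, 2):
7 = 3×2 + 1
2 = 2×1 + 0
Back-substitute:
1 = 7 − 3·2
23⁻¹ ≡ 4 (mod 7), so k ≡ 4·5 ≡ 6 (mod 7).
x = 16 + 23·6 = 154.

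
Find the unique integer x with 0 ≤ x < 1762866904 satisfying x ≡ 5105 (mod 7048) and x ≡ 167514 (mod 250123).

Write x = 5105 + 7048·k. Then 7048·k ≡ 167514 − 5105 ≡ 162409 (mod 250123).
Need 7048⁻¹ mod 250123. Extended Euclid on (250123, 7048):
250123 = 35·7048 + 3443
7048 = 2·3443 + 162
3443 = 21·162 + 41
162 = 3·41 + 39
41 = 1·39 + 2
39 = 19·2 + 1
2 = 2·1 + 0
Back-substitute:
1 = 39 − 19·2
1 = −19·41 + 20·39
1 = 20·162 − 79·41
1 = −79·3443 + 1679·162
1 = 1679·7048 − 3437·3443
1 = −3437·250123 + 121974·7048
7048⁻¹ ≡ 121974 (mod 250123), so k ≡ 121974·162409 ≡ 183889 (mod 250123).
x = 5105 + 7048·183889 = 1296054777.

1296054777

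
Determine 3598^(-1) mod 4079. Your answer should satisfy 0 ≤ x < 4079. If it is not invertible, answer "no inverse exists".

gcd(4079, 3598) by repeated division:
4079 = 1*3598 + 481
3598 = 7*481 + 231
481 = 2*231 + 19
231 = 12*19 + 3
19 = 6*3 + 1
3 = 3*1 + 0
gcd = 1, so the inverse exists. Back-substitute:
1 = 19 − 6·3
1 = −6·231 + 73·19
1 = 73·481 − 152·231
1 = −152·3598 + 1137·481
1 = 1137·4079 − 1289·3598
Hence 3598⁻¹ ≡ -1289 ≡ 2790 (mod 4079).

2790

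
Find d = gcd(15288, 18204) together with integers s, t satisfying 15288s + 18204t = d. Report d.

Repeated division:
18204 = 1×15288 + 2916
15288 = 5×2916 + 708
2916 = 4×708 + 84
708 = 8×84 + 36
84 = 2×36 + 12
36 = 3×12 + 0
gcd(15288, 18204) = 12.
Working backward:
12 = 84 − 2·36
12 = −2·708 + 17·84
12 = 17·2916 − 70·708
12 = −70·15288 + 367·2916
12 = 367·18204 − 437·15288
So 12 = (367)·18204 + (-437)·15288.

12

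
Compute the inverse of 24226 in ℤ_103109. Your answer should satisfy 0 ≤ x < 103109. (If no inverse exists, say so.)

91826

gcd(103109, 24226) by repeated division:
103109 = 4×24226 + 6205
24226 = 3×6205 + 5611
6205 = 1×5611 + 594
5611 = 9×594 + 265
594 = 2×265 + 64
265 = 4×64 + 9
64 = 7×9 + 1
9 = 9×1 + 0
The gcd is 1. Working backward:
1 = 64 − 7·9
1 = −7·265 + 29·64
1 = 29·594 − 65·265
1 = −65·5611 + 614·594
1 = 614·6205 − 679·5611
1 = −679·24226 + 2651·6205
1 = 2651·103109 − 11283·24226
Hence 24226⁻¹ ≡ -11283 ≡ 91826 (mod 103109).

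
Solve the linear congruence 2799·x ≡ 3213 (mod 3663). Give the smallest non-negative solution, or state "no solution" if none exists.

9

First find gcd(2799, 3663):
3663 = 1·2799 + 864
2799 = 3·864 + 207
864 = 4·207 + 36
207 = 5·36 + 27
36 = 1·27 + 9
27 = 3·9 + 0
gcd = 9 and 9 | 3213, so solutions exist. Divide through by 9: 311x ≡ 357 (mod 407).
Now find 311⁻¹ mod 407:
407 = 1×311 + 96
311 = 3×96 + 23
96 = 4×23 + 4
23 = 5×4 + 3
4 = 1×3 + 1
3 = 3×1 + 0
Back-substitute:
1 = 4 − 3
1 = −23 + 6·4
1 = 6·96 − 25·23
1 = −25·311 + 81·96
1 = 81·407 − 106·311
So 311·(-106) ≡ 1 (mod 407), i.e. 311⁻¹ ≡ 301.
Then x ≡ 301·357 ≡ 9 (mod 407); the smallest non-negative solution is x = 9.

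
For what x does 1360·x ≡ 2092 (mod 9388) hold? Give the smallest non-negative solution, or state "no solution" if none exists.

1320

First find gcd(1360, 9388):
9388 = 6·1360 + 1228
1360 = 1·1228 + 132
1228 = 9·132 + 40
132 = 3·40 + 12
40 = 3·12 + 4
12 = 3·4 + 0
gcd = 4 and 4 | 2092, so solutions exist. Divide through by 4: 340x ≡ 523 (mod 2347).
Now find 340⁻¹ mod 2347:
2347 = 6·340 + 307
340 = 1·307 + 33
307 = 9·33 + 10
33 = 3·10 + 3
10 = 3·3 + 1
3 = 3·1 + 0
Back-substitute:
1 = 10 − 3·3
1 = −3·33 + 10·10
1 = 10·307 − 93·33
1 = −93·340 + 103·307
1 = 103·2347 − 711·340
So 340·(-711) ≡ 1 (mod 2347), i.e. 340⁻¹ ≡ 1636.
Then x ≡ 1636·523 ≡ 1320 (mod 2347); the smallest non-negative solution is x = 1320.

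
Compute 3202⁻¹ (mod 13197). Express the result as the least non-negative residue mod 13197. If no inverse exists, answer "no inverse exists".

4546

Run Euclid on (13197, 3202):
13197 = 4·3202 + 389
3202 = 8·389 + 90
389 = 4·90 + 29
90 = 3·29 + 3
29 = 9·3 + 2
3 = 1·2 + 1
2 = 2·1 + 0
Since gcd(3202, 13197) = 1, back-substitute to write 1 as a combination:
1 = 3 − 2
1 = −29 + 10·3
1 = 10·90 − 31·29
1 = −31·389 + 134·90
1 = 134·3202 − 1103·389
1 = −1103·13197 + 4546·3202
So 3202·4546 ≡ 1 (mod 13197).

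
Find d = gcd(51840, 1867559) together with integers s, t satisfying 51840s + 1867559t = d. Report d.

1

Repeated division:
1867559 = 36·51840 + 1319
51840 = 39·1319 + 399
1319 = 3·399 + 122
399 = 3·122 + 33
122 = 3·33 + 23
33 = 1·23 + 10
23 = 2·10 + 3
10 = 3·3 + 1
3 = 3·1 + 0
gcd(51840, 1867559) = 1.
Back-substituting:
1 = 10 − 3·3
1 = −3·23 + 7·10
1 = 7·33 − 10·23
1 = −10·122 + 37·33
1 = 37·399 − 121·122
1 = −121·1319 + 400·399
1 = 400·51840 − 15721·1319
1 = −15721·1867559 + 566356·51840
So 1 = (-15721)·1867559 + (566356)·51840.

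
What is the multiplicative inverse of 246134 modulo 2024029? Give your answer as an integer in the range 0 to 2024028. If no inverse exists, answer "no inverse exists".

no inverse exists

Euclidean algorithm on 2024029, 246134:
2024029 = 8×246134 + 54957
246134 = 4×54957 + 26306
54957 = 2×26306 + 2345
26306 = 11×2345 + 511
2345 = 4×511 + 301
511 = 1×301 + 210
301 = 1×210 + 91
210 = 2×91 + 28
91 = 3×28 + 7
28 = 4×7 + 0
The gcd is 7, not 1, hence no inverse exists.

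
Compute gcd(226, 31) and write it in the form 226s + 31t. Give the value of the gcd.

Apply Euclid's algorithm to 226 and 31:
226 = 7×31 + 9
31 = 3×9 + 4
9 = 2×4 + 1
4 = 4×1 + 0
gcd(226, 31) = 1.
Working backward:
1 = 9 − 2·4
1 = −2·31 + 7·9
1 = 7·226 − 51·31
So 1 = (7)·226 + (-51)·31.

1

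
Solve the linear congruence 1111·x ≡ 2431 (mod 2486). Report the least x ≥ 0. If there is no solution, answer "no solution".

First find gcd(1111, 2486):
2486 = 2*1111 + 264
1111 = 4*264 + 55
264 = 4*55 + 44
55 = 1*44 + 11
44 = 4*11 + 0
gcd = 11 and 11 | 2431, so solutions exist. Divide through by 11: 101x ≡ 221 (mod 226).
Now find 101⁻¹ mod 226:
226 = 2·101 + 24
101 = 4·24 + 5
24 = 4·5 + 4
5 = 1·4 + 1
4 = 4·1 + 0
Back-substitute:
1 = 5 − 4
1 = −24 + 5·5
1 = 5·101 − 21·24
1 = −21·226 + 47·101
So 101⁻¹ ≡ 47 (mod 226).
Then x ≡ 47·221 ≡ 217 (mod 226); the smallest non-negative solution is x = 217.

217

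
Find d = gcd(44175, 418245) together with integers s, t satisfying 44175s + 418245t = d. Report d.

Euclidean algorithm:
418245 = 9*44175 + 20670
44175 = 2*20670 + 2835
20670 = 7*2835 + 825
2835 = 3*825 + 360
825 = 2*360 + 105
360 = 3*105 + 45
105 = 2*45 + 15
45 = 3*15 + 0
gcd(44175, 418245) = 15.
Express as a combination:
15 = 105 − 2·45
15 = −2·360 + 7·105
15 = 7·825 − 16·360
15 = −16·2835 + 55·825
15 = 55·20670 − 401·2835
15 = −401·44175 + 857·20670
15 = 857·418245 − 8114·44175
So 15 = (857)·418245 + (-8114)·44175.

15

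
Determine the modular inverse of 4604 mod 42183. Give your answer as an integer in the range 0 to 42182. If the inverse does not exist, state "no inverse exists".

22475

Apply the Euclidean algorithm to 42183 and 4604:
42183 = 9×4604 + 747
4604 = 6×747 + 122
747 = 6×122 + 15
122 = 8×15 + 2
15 = 7×2 + 1
2 = 2×1 + 0
The gcd is 1. Working backward:
1 = 15 − 7·2
1 = −7·122 + 57·15
1 = 57·747 − 349·122
1 = −349·4604 + 2151·747
1 = 2151·42183 − 19708·4604
So 4604·(-19708) ≡ 1 (mod 42183), and -19708 ≡ 22475 (mod 42183).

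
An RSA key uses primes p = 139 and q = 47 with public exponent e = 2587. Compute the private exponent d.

φ(n) = (p−1)(q−1) = 138·46 = 6348.
Need d with 2587·d ≡ 1 (mod 6348). Apply the extended Euclidean algorithm:
6348 = 2*2587 + 1174
2587 = 2*1174 + 239
1174 = 4*239 + 218
239 = 1*218 + 21
218 = 10*21 + 8
21 = 2*8 + 5
8 = 1*5 + 3
5 = 1*3 + 2
3 = 1*2 + 1
2 = 2*1 + 0
Back-substitute:
1 = 3 − 2
1 = −5 + 2·3
1 = 2·8 − 3·5
1 = −3·21 + 8·8
1 = 8·218 − 83·21
1 = −83·239 + 91·218
1 = 91·1174 − 447·239
1 = −447·2587 + 985·1174
1 = 985·6348 − 2417·2587
So 2587·(-2417) ≡ 1 (mod 6348), hence d ≡ -2417 ≡ 3931 (mod 6348).

3931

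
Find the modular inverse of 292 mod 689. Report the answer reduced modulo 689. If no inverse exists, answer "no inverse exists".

Extended Euclidean algorithm:
689 = 2*292 + 105
292 = 2*105 + 82
105 = 1*82 + 23
82 = 3*23 + 13
23 = 1*13 + 10
13 = 1*10 + 3
10 = 3*3 + 1
3 = 3*1 + 0
Since gcd(292, 689) = 1, back-substitute to write 1 as a combination:
1 = 10 − 3·3
1 = −3·13 + 4·10
1 = 4·23 − 7·13
1 = −7·82 + 25·23
1 = 25·105 − 32·82
1 = −32·292 + 89·105
1 = 89·689 − 210·292
So 292·(-210) ≡ 1 (mod 689), and -210 ≡ 479 (mod 689).

479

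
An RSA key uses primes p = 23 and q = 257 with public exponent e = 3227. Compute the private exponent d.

1939

φ(n) = (p−1)(q−1) = 22·256 = 5632.
Need d with 3227·d ≡ 1 (mod 5632). Apply the extended Euclidean algorithm:
5632 = 1·3227 + 2405
3227 = 1·2405 + 822
2405 = 2·822 + 761
822 = 1·761 + 61
761 = 12·61 + 29
61 = 2·29 + 3
29 = 9·3 + 2
3 = 1·2 + 1
2 = 2·1 + 0
Back-substitute:
1 = 3 − 2
1 = −29 + 10·3
1 = 10·61 − 21·29
1 = −21·761 + 262·61
1 = 262·822 − 283·761
1 = −283·2405 + 828·822
1 = 828·3227 − 1111·2405
1 = −1111·5632 + 1939·3227
So 3227·1939 ≡ 1 (mod 5632), hence d = 1939.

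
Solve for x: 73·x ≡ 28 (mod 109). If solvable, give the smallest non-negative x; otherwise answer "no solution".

84

First find gcd(73, 109):
109 = 1×73 + 36
73 = 2×36 + 1
36 = 36×1 + 0
gcd = 1, so a unique solution mod 109 exists.
Back-substitute for the Bézout coefficients:
1 = 73 − 2·36
1 = −2·109 + 3·73
So 73·(3) ≡ 1 (mod 109), giving 73⁻¹ ≡ 3.
x ≡ 73⁻¹·28 ≡ 3·28 ≡ 84 (mod 109).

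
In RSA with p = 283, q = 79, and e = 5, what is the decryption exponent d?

φ(n) = (p−1)(q−1) = 282·78 = 21996.
Need d with 5·d ≡ 1 (mod 21996). Apply the extended Euclidean algorithm:
21996 = 4399·5 + 1
5 = 5·1 + 0
Back-substitute:
1 = 21996 − 4399·5
So 5·(-4399) ≡ 1 (mod 21996), hence d ≡ -4399 ≡ 17597 (mod 21996).

17597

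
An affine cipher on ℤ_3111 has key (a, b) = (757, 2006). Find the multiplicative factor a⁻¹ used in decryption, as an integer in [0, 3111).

937

Apply the Euclidean algorithm to 3111 and 757:
3111 = 4·757 + 83
757 = 9·83 + 10
83 = 8·10 + 3
10 = 3·3 + 1
3 = 3·1 + 0
Since gcd(757, 3111) = 1, back-substitute to write 1 as a combination:
1 = 10 − 3·3
1 = −3·83 + 25·10
1 = 25·757 − 228·83
1 = −228·3111 + 937·757
So 757·937 ≡ 1 (mod 3111).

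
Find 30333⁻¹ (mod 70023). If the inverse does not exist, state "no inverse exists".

Euclidean algorithm on 70023, 30333:
70023 = 2*30333 + 9357
30333 = 3*9357 + 2262
9357 = 4*2262 + 309
2262 = 7*309 + 99
309 = 3*99 + 12
99 = 8*12 + 3
12 = 4*3 + 0
gcd(30333, 70023) = 3 ≠ 1, so 30333 has no multiplicative inverse modulo 70023.

no inverse exists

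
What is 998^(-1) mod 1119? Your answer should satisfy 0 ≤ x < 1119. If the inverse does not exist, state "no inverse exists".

Run Euclid on (1119, 998):
1119 = 1*998 + 121
998 = 8*121 + 30
121 = 4*30 + 1
30 = 30*1 + 0
Since gcd(998, 1119) = 1, back-substitute to write 1 as a combination:
1 = 121 − 4·30
1 = −4·998 + 33·121
1 = 33·1119 − 37·998
Hence 998⁻¹ ≡ -37 ≡ 1082 (mod 1119).

1082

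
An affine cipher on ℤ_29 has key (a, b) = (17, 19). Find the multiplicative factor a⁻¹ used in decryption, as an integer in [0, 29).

Run Euclid on (29, 17):
29 = 1*17 + 12
17 = 1*12 + 5
12 = 2*5 + 2
5 = 2*2 + 1
2 = 2*1 + 0
Since gcd(17, 29) = 1, back-substitute to write 1 as a combination:
1 = 5 − 2·2
1 = −2·12 + 5·5
1 = 5·17 − 7·12
1 = −7·29 + 12·17
So 17·12 ≡ 1 (mod 29).

12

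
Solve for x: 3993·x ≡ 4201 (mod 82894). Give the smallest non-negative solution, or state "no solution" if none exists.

First find gcd(3993, 82894):
82894 = 20*3993 + 3034
3993 = 1*3034 + 959
3034 = 3*959 + 157
959 = 6*157 + 17
157 = 9*17 + 4
17 = 4*4 + 1
4 = 4*1 + 0
gcd = 1, so a unique solution mod 82894 exists.
Back-substitute for the Bézout coefficients:
1 = 17 − 4·4
1 = −4·157 + 37·17
1 = 37·959 − 226·157
1 = −226·3034 + 715·959
1 = 715·3993 − 941·3034
1 = −941·82894 + 19535·3993
So 3993·(19535) ≡ 1 (mod 82894), giving 3993⁻¹ ≡ 19535.
x ≡ 3993⁻¹·4201 ≡ 19535·4201 ≡ 1475 (mod 82894).

1475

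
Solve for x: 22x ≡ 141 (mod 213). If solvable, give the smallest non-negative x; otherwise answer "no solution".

First find gcd(22, 213):
213 = 9×22 + 15
22 = 1×15 + 7
15 = 2×7 + 1
7 = 7×1 + 0
gcd = 1, so a unique solution mod 213 exists.
Back-substitute for the Bézout coefficients:
1 = 15 − 2·7
1 = −2·22 + 3·15
1 = 3·213 − 29·22
So 22·(-29) ≡ 1 (mod 213), giving 22⁻¹ ≡ 184.
x ≡ 22⁻¹·141 ≡ 184·141 ≡ 171 (mod 213).

171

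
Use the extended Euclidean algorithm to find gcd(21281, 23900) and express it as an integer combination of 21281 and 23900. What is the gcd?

1

Apply Euclid's algorithm to 23900 and 21281:
23900 = 1·21281 + 2619
21281 = 8·2619 + 329
2619 = 7·329 + 316
329 = 1·316 + 13
316 = 24·13 + 4
13 = 3·4 + 1
4 = 4·1 + 0
gcd(21281, 23900) = 1.
Back-substituting:
1 = 13 − 3·4
1 = −3·316 + 73·13
1 = 73·329 − 76·316
1 = −76·2619 + 605·329
1 = 605·21281 − 4916·2619
1 = −4916·23900 + 5521·21281
So 1 = (-4916)·23900 + (5521)·21281.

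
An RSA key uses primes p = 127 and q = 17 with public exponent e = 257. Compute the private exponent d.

φ(n) = (p−1)(q−1) = 126·16 = 2016.
Need d with 257·d ≡ 1 (mod 2016). Apply the extended Euclidean algorithm:
2016 = 7*257 + 217
257 = 1*217 + 40
217 = 5*40 + 17
40 = 2*17 + 6
17 = 2*6 + 5
6 = 1*5 + 1
5 = 5*1 + 0
Back-substitute:
1 = 6 − 5
1 = −17 + 3·6
1 = 3·40 − 7·17
1 = −7·217 + 38·40
1 = 38·257 − 45·217
1 = −45·2016 + 353·257
So 257·353 ≡ 1 (mod 2016), hence d = 353.

353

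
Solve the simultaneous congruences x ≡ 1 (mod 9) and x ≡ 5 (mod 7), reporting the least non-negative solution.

19

Write x = 1 + 9·k. Then 9·k ≡ 5 − 1 ≡ 4 (mod 7).
Need 9⁻¹ mod 7. Extended Euclid on (7, 2):
7 = 3·2 + 1
2 = 2·1 + 0
Back-substitute:
1 = 7 − 3·2
9⁻¹ ≡ 4 (mod 7), so k ≡ 4·4 ≡ 2 (mod 7).
x = 1 + 9·2 = 19.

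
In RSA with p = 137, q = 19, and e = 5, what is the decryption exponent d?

φ(n) = (p−1)(q−1) = 136·18 = 2448.
Need d with 5·d ≡ 1 (mod 2448). Apply the extended Euclidean algorithm:
2448 = 489·5 + 3
5 = 1·3 + 2
3 = 1·2 + 1
2 = 2·1 + 0
Back-substitute:
1 = 3 − 2
1 = −5 + 2·3
1 = 2·2448 − 979·5
So 5·(-979) ≡ 1 (mod 2448), hence d ≡ -979 ≡ 1469 (mod 2448).

1469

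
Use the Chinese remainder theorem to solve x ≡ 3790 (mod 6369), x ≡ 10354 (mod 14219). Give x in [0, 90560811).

4105426

Write x = 3790 + 6369·k. Then 6369·k ≡ 10354 − 3790 ≡ 6564 (mod 14219).
Need 6369⁻¹ mod 14219. Extended Euclid on (14219, 6369):
14219 = 2*6369 + 1481
6369 = 4*1481 + 445
1481 = 3*445 + 146
445 = 3*146 + 7
146 = 20*7 + 6
7 = 1*6 + 1
6 = 6*1 + 0
Back-substitute:
1 = 7 − 6
1 = −146 + 21·7
1 = 21·445 − 64·146
1 = −64·1481 + 213·445
1 = 213·6369 − 916·1481
1 = −916·14219 + 2045·6369
6369⁻¹ ≡ 2045 (mod 14219), so k ≡ 2045·6564 ≡ 644 (mod 14219).
x = 3790 + 6369·644 = 4105426.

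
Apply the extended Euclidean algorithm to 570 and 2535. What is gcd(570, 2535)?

Euclidean algorithm:
2535 = 4·570 + 255
570 = 2·255 + 60
255 = 4·60 + 15
60 = 4·15 + 0
gcd(570, 2535) = 15.
Working backward:
15 = 255 − 4·60
15 = −4·570 + 9·255
15 = 9·2535 − 40·570
So 15 = (9)·2535 + (-40)·570.

15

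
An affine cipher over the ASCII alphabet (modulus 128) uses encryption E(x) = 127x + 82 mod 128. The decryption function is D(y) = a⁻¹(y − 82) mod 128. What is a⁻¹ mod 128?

Run Euclid on (128, 127):
128 = 1×127 + 1
127 = 127×1 + 0
The gcd is 1. Working backward:
1 = 128 − 127
Hence 127⁻¹ ≡ -1 ≡ 127 (mod 128).

127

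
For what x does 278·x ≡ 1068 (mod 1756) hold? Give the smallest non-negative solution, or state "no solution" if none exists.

First find gcd(278, 1756):
1756 = 6*278 + 88
278 = 3*88 + 14
88 = 6*14 + 4
14 = 3*4 + 2
4 = 2*2 + 0
gcd = 2 and 2 | 1068, so solutions exist. Divide through by 2: 139x ≡ 534 (mod 878).
Now find 139⁻¹ mod 878:
878 = 6×139 + 44
139 = 3×44 + 7
44 = 6×7 + 2
7 = 3×2 + 1
2 = 2×1 + 0
Back-substitute:
1 = 7 − 3·2
1 = −3·44 + 19·7
1 = 19·139 − 60·44
1 = −60·878 + 379·139
So 139⁻¹ ≡ 379 (mod 878).
Then x ≡ 379·534 ≡ 446 (mod 878); the smallest non-negative solution is x = 446.

446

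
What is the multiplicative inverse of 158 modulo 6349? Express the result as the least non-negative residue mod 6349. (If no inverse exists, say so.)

1969

Run Euclid on (6349, 158):
6349 = 40*158 + 29
158 = 5*29 + 13
29 = 2*13 + 3
13 = 4*3 + 1
3 = 3*1 + 0
gcd = 1, so the inverse exists. Back-substitute:
1 = 13 − 4·3
1 = −4·29 + 9·13
1 = 9·158 − 49·29
1 = −49·6349 + 1969·158
So 158·1969 ≡ 1 (mod 6349).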